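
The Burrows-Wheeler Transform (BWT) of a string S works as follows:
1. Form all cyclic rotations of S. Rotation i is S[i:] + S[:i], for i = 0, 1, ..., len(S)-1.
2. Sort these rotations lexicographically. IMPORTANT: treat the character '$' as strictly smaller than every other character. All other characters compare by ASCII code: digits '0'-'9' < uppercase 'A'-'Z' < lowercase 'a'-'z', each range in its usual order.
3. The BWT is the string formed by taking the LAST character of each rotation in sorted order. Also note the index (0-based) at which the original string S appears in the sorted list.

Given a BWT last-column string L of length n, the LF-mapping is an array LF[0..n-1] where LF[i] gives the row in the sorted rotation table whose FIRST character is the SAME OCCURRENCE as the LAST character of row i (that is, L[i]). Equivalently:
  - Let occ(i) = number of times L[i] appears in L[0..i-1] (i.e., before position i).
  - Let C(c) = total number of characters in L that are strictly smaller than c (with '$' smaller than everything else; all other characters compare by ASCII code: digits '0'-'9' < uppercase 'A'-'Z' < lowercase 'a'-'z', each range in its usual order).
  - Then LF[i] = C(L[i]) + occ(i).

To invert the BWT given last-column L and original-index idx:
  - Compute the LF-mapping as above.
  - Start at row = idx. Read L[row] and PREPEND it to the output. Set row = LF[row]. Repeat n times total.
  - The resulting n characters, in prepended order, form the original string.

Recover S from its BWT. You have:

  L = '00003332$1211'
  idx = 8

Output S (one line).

LF mapping: 1 2 3 4 10 11 12 8 0 5 9 6 7
Walk LF starting at row 8, prepending L[row]:
  step 1: row=8, L[8]='$', prepend. Next row=LF[8]=0
  step 2: row=0, L[0]='0', prepend. Next row=LF[0]=1
  step 3: row=1, L[1]='0', prepend. Next row=LF[1]=2
  step 4: row=2, L[2]='0', prepend. Next row=LF[2]=3
  step 5: row=3, L[3]='0', prepend. Next row=LF[3]=4
  step 6: row=4, L[4]='3', prepend. Next row=LF[4]=10
  step 7: row=10, L[10]='2', prepend. Next row=LF[10]=9
  step 8: row=9, L[9]='1', prepend. Next row=LF[9]=5
  step 9: row=5, L[5]='3', prepend. Next row=LF[5]=11
  step 10: row=11, L[11]='1', prepend. Next row=LF[11]=6
  step 11: row=6, L[6]='3', prepend. Next row=LF[6]=12
  step 12: row=12, L[12]='1', prepend. Next row=LF[12]=7
  step 13: row=7, L[7]='2', prepend. Next row=LF[7]=8
Reversed output: 213131230000$

Answer: 213131230000$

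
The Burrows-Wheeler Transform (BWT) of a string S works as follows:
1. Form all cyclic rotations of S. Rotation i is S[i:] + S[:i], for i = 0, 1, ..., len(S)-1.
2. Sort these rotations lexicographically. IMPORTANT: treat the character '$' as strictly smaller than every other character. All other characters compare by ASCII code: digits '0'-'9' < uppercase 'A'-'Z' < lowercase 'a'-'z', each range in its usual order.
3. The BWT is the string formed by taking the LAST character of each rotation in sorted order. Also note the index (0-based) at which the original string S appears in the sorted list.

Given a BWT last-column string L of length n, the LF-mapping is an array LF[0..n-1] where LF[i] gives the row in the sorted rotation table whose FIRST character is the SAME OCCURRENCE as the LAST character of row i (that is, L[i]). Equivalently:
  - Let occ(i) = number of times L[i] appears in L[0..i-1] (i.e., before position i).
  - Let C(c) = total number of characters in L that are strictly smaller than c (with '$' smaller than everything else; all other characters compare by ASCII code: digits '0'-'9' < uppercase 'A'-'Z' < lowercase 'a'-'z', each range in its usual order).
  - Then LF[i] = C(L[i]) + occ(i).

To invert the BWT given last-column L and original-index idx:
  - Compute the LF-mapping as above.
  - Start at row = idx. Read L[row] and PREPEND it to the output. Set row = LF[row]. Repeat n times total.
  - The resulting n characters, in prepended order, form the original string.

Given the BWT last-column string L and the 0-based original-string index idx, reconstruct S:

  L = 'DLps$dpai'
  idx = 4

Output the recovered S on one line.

Answer: disappLD$

Derivation:
LF mapping: 1 2 6 8 0 4 7 3 5
Walk LF starting at row 4, prepending L[row]:
  step 1: row=4, L[4]='$', prepend. Next row=LF[4]=0
  step 2: row=0, L[0]='D', prepend. Next row=LF[0]=1
  step 3: row=1, L[1]='L', prepend. Next row=LF[1]=2
  step 4: row=2, L[2]='p', prepend. Next row=LF[2]=6
  step 5: row=6, L[6]='p', prepend. Next row=LF[6]=7
  step 6: row=7, L[7]='a', prepend. Next row=LF[7]=3
  step 7: row=3, L[3]='s', prepend. Next row=LF[3]=8
  step 8: row=8, L[8]='i', prepend. Next row=LF[8]=5
  step 9: row=5, L[5]='d', prepend. Next row=LF[5]=4
Reversed output: disappLD$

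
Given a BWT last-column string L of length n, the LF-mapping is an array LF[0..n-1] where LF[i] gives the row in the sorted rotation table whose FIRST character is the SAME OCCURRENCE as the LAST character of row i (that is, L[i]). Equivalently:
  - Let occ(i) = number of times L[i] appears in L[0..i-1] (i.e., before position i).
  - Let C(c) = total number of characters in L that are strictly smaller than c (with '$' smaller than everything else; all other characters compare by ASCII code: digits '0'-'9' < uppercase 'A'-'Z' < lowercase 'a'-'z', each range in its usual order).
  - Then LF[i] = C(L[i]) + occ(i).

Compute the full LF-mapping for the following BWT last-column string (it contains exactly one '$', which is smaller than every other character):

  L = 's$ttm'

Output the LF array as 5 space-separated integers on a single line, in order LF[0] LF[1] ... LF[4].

Answer: 2 0 3 4 1

Derivation:
Char counts: '$':1, 'm':1, 's':1, 't':2
C (first-col start): C('$')=0, C('m')=1, C('s')=2, C('t')=3
L[0]='s': occ=0, LF[0]=C('s')+0=2+0=2
L[1]='$': occ=0, LF[1]=C('$')+0=0+0=0
L[2]='t': occ=0, LF[2]=C('t')+0=3+0=3
L[3]='t': occ=1, LF[3]=C('t')+1=3+1=4
L[4]='m': occ=0, LF[4]=C('m')+0=1+0=1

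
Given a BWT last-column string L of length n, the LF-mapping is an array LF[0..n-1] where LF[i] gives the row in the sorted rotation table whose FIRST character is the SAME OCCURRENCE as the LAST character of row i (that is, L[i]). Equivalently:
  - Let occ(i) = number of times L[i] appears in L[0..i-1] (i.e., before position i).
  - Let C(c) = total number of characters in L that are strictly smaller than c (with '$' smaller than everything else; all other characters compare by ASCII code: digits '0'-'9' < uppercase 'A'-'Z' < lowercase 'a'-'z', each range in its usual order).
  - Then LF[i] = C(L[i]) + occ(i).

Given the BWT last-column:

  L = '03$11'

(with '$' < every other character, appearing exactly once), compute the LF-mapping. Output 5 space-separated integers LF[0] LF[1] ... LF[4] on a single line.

Char counts: '$':1, '0':1, '1':2, '3':1
C (first-col start): C('$')=0, C('0')=1, C('1')=2, C('3')=4
L[0]='0': occ=0, LF[0]=C('0')+0=1+0=1
L[1]='3': occ=0, LF[1]=C('3')+0=4+0=4
L[2]='$': occ=0, LF[2]=C('$')+0=0+0=0
L[3]='1': occ=0, LF[3]=C('1')+0=2+0=2
L[4]='1': occ=1, LF[4]=C('1')+1=2+1=3

Answer: 1 4 0 2 3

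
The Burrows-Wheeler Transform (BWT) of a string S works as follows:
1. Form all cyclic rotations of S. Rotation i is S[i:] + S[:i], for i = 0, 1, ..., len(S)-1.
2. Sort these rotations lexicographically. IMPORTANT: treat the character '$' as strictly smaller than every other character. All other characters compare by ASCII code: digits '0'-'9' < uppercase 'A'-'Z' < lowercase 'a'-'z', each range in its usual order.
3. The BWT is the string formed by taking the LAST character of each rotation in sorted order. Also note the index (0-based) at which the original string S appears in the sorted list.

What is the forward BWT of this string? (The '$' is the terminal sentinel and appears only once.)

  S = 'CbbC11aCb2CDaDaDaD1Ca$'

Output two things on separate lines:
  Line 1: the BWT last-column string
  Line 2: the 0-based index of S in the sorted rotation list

Answer: aCD1bb21a$aaaCC1DDDCbC
9

Derivation:
All 22 rotations (rotation i = S[i:]+S[:i]):
  rot[0] = CbbC11aCb2CDaDaDaD1Ca$
  rot[1] = bbC11aCb2CDaDaDaD1Ca$C
  rot[2] = bC11aCb2CDaDaDaD1Ca$Cb
  rot[3] = C11aCb2CDaDaDaD1Ca$Cbb
  rot[4] = 11aCb2CDaDaDaD1Ca$CbbC
  rot[5] = 1aCb2CDaDaDaD1Ca$CbbC1
  rot[6] = aCb2CDaDaDaD1Ca$CbbC11
  rot[7] = Cb2CDaDaDaD1Ca$CbbC11a
  rot[8] = b2CDaDaDaD1Ca$CbbC11aC
  rot[9] = 2CDaDaDaD1Ca$CbbC11aCb
  rot[10] = CDaDaDaD1Ca$CbbC11aCb2
  rot[11] = DaDaDaD1Ca$CbbC11aCb2C
  rot[12] = aDaDaD1Ca$CbbC11aCb2CD
  rot[13] = DaDaD1Ca$CbbC11aCb2CDa
  rot[14] = aDaD1Ca$CbbC11aCb2CDaD
  rot[15] = DaD1Ca$CbbC11aCb2CDaDa
  rot[16] = aD1Ca$CbbC11aCb2CDaDaD
  rot[17] = D1Ca$CbbC11aCb2CDaDaDa
  rot[18] = 1Ca$CbbC11aCb2CDaDaDaD
  rot[19] = Ca$CbbC11aCb2CDaDaDaD1
  rot[20] = a$CbbC11aCb2CDaDaDaD1C
  rot[21] = $CbbC11aCb2CDaDaDaD1Ca
Sorted (with $ < everything):
  sorted[0] = $CbbC11aCb2CDaDaDaD1Ca  (last char: 'a')
  sorted[1] = 11aCb2CDaDaDaD1Ca$CbbC  (last char: 'C')
  sorted[2] = 1Ca$CbbC11aCb2CDaDaDaD  (last char: 'D')
  sorted[3] = 1aCb2CDaDaDaD1Ca$CbbC1  (last char: '1')
  sorted[4] = 2CDaDaDaD1Ca$CbbC11aCb  (last char: 'b')
  sorted[5] = C11aCb2CDaDaDaD1Ca$Cbb  (last char: 'b')
  sorted[6] = CDaDaDaD1Ca$CbbC11aCb2  (last char: '2')
  sorted[7] = Ca$CbbC11aCb2CDaDaDaD1  (last char: '1')
  sorted[8] = Cb2CDaDaDaD1Ca$CbbC11a  (last char: 'a')
  sorted[9] = CbbC11aCb2CDaDaDaD1Ca$  (last char: '$')
  sorted[10] = D1Ca$CbbC11aCb2CDaDaDa  (last char: 'a')
  sorted[11] = DaD1Ca$CbbC11aCb2CDaDa  (last char: 'a')
  sorted[12] = DaDaD1Ca$CbbC11aCb2CDa  (last char: 'a')
  sorted[13] = DaDaDaD1Ca$CbbC11aCb2C  (last char: 'C')
  sorted[14] = a$CbbC11aCb2CDaDaDaD1C  (last char: 'C')
  sorted[15] = aCb2CDaDaDaD1Ca$CbbC11  (last char: '1')
  sorted[16] = aD1Ca$CbbC11aCb2CDaDaD  (last char: 'D')
  sorted[17] = aDaD1Ca$CbbC11aCb2CDaD  (last char: 'D')
  sorted[18] = aDaDaD1Ca$CbbC11aCb2CD  (last char: 'D')
  sorted[19] = b2CDaDaDaD1Ca$CbbC11aC  (last char: 'C')
  sorted[20] = bC11aCb2CDaDaDaD1Ca$Cb  (last char: 'b')
  sorted[21] = bbC11aCb2CDaDaDaD1Ca$C  (last char: 'C')
Last column: aCD1bb21a$aaaCC1DDDCbC
Original string S is at sorted index 9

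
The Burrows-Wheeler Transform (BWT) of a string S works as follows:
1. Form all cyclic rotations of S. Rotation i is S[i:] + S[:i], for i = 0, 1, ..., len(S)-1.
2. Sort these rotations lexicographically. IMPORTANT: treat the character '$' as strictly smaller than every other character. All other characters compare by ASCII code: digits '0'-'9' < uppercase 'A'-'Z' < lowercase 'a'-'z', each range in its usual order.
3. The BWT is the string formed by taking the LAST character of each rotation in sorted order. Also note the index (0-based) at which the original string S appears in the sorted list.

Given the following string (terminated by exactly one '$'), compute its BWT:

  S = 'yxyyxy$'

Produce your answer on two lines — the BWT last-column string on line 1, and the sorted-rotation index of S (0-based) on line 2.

All 7 rotations (rotation i = S[i:]+S[:i]):
  rot[0] = yxyyxy$
  rot[1] = xyyxy$y
  rot[2] = yyxy$yx
  rot[3] = yxy$yxy
  rot[4] = xy$yxyy
  rot[5] = y$yxyyx
  rot[6] = $yxyyxy
Sorted (with $ < everything):
  sorted[0] = $yxyyxy  (last char: 'y')
  sorted[1] = xy$yxyy  (last char: 'y')
  sorted[2] = xyyxy$y  (last char: 'y')
  sorted[3] = y$yxyyx  (last char: 'x')
  sorted[4] = yxy$yxy  (last char: 'y')
  sorted[5] = yxyyxy$  (last char: '$')
  sorted[6] = yyxy$yx  (last char: 'x')
Last column: yyyxy$x
Original string S is at sorted index 5

Answer: yyyxy$x
5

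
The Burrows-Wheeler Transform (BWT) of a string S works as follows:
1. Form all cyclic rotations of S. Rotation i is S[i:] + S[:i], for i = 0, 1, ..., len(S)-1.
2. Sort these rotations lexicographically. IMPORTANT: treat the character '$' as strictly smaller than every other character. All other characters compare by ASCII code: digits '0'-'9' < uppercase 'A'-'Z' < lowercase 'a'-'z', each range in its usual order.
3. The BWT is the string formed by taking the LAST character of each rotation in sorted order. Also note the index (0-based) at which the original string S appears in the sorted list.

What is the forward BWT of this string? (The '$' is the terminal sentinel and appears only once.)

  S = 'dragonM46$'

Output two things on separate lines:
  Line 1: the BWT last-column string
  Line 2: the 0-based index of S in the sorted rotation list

All 10 rotations (rotation i = S[i:]+S[:i]):
  rot[0] = dragonM46$
  rot[1] = ragonM46$d
  rot[2] = agonM46$dr
  rot[3] = gonM46$dra
  rot[4] = onM46$drag
  rot[5] = nM46$drago
  rot[6] = M46$dragon
  rot[7] = 46$dragonM
  rot[8] = 6$dragonM4
  rot[9] = $dragonM46
Sorted (with $ < everything):
  sorted[0] = $dragonM46  (last char: '6')
  sorted[1] = 46$dragonM  (last char: 'M')
  sorted[2] = 6$dragonM4  (last char: '4')
  sorted[3] = M46$dragon  (last char: 'n')
  sorted[4] = agonM46$dr  (last char: 'r')
  sorted[5] = dragonM46$  (last char: '$')
  sorted[6] = gonM46$dra  (last char: 'a')
  sorted[7] = nM46$drago  (last char: 'o')
  sorted[8] = onM46$drag  (last char: 'g')
  sorted[9] = ragonM46$d  (last char: 'd')
Last column: 6M4nr$aogd
Original string S is at sorted index 5

Answer: 6M4nr$aogd
5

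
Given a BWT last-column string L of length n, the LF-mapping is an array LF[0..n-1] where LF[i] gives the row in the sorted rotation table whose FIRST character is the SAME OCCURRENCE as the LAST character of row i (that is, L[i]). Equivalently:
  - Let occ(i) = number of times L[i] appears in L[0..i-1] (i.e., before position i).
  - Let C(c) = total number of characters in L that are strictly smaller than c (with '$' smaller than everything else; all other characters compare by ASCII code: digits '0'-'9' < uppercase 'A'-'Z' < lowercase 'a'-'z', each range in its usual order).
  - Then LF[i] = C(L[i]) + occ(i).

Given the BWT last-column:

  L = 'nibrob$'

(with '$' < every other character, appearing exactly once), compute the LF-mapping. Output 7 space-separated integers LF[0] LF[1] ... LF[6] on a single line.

Char counts: '$':1, 'b':2, 'i':1, 'n':1, 'o':1, 'r':1
C (first-col start): C('$')=0, C('b')=1, C('i')=3, C('n')=4, C('o')=5, C('r')=6
L[0]='n': occ=0, LF[0]=C('n')+0=4+0=4
L[1]='i': occ=0, LF[1]=C('i')+0=3+0=3
L[2]='b': occ=0, LF[2]=C('b')+0=1+0=1
L[3]='r': occ=0, LF[3]=C('r')+0=6+0=6
L[4]='o': occ=0, LF[4]=C('o')+0=5+0=5
L[5]='b': occ=1, LF[5]=C('b')+1=1+1=2
L[6]='$': occ=0, LF[6]=C('$')+0=0+0=0

Answer: 4 3 1 6 5 2 0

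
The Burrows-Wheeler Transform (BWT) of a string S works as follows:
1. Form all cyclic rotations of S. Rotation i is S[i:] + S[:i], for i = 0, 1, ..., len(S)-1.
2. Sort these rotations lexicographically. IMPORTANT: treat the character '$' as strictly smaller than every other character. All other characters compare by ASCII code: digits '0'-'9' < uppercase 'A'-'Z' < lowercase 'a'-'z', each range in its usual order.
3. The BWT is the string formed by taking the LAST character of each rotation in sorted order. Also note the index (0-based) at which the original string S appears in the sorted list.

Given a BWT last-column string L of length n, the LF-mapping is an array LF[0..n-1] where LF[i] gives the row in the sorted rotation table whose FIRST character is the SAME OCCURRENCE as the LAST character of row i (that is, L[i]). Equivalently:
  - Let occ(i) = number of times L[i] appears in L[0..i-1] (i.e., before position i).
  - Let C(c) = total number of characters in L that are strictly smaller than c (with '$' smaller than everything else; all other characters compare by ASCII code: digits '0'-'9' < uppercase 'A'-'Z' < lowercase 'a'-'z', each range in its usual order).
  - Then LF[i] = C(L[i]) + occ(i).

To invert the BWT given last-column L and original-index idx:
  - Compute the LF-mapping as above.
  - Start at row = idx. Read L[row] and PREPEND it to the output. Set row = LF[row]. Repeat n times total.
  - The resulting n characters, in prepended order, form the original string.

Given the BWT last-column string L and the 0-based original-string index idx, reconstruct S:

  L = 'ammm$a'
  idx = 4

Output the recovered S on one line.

Answer: mamma$

Derivation:
LF mapping: 1 3 4 5 0 2
Walk LF starting at row 4, prepending L[row]:
  step 1: row=4, L[4]='$', prepend. Next row=LF[4]=0
  step 2: row=0, L[0]='a', prepend. Next row=LF[0]=1
  step 3: row=1, L[1]='m', prepend. Next row=LF[1]=3
  step 4: row=3, L[3]='m', prepend. Next row=LF[3]=5
  step 5: row=5, L[5]='a', prepend. Next row=LF[5]=2
  step 6: row=2, L[2]='m', prepend. Next row=LF[2]=4
Reversed output: mamma$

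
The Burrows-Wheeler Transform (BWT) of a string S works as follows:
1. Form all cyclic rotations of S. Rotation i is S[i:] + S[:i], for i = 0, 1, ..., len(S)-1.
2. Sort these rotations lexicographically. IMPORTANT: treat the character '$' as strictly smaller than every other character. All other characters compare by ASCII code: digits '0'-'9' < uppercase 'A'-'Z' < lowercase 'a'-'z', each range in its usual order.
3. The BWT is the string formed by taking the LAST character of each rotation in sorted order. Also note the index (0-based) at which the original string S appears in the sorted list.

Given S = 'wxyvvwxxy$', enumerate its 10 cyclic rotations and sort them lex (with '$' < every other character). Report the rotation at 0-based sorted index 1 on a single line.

All 10 rotations (rotation i = S[i:]+S[:i]):
  rot[0] = wxyvvwxxy$
  rot[1] = xyvvwxxy$w
  rot[2] = yvvwxxy$wx
  rot[3] = vvwxxy$wxy
  rot[4] = vwxxy$wxyv
  rot[5] = wxxy$wxyvv
  rot[6] = xxy$wxyvvw
  rot[7] = xy$wxyvvwx
  rot[8] = y$wxyvvwxx
  rot[9] = $wxyvvwxxy
Sorted (with $ < everything):
  sorted[0] = $wxyvvwxxy
  sorted[1] = vvwxxy$wxy
  sorted[2] = vwxxy$wxyv
  sorted[3] = wxxy$wxyvv
  sorted[4] = wxyvvwxxy$
  sorted[5] = xxy$wxyvvw
  sorted[6] = xy$wxyvvwx
  sorted[7] = xyvvwxxy$w
  sorted[8] = y$wxyvvwxx
  sorted[9] = yvvwxxy$wx
sorted[1] = vvwxxy$wxy

Answer: vvwxxy$wxy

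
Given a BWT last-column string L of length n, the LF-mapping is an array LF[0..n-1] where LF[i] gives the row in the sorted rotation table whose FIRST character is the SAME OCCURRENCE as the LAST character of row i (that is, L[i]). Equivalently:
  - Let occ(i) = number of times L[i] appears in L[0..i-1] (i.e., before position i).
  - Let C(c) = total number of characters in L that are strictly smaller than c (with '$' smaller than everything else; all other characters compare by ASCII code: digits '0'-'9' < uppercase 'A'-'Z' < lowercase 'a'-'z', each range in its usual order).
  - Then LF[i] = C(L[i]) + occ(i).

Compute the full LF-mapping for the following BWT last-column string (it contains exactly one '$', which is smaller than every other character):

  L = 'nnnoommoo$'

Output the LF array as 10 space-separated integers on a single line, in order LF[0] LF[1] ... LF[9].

Answer: 3 4 5 6 7 1 2 8 9 0

Derivation:
Char counts: '$':1, 'm':2, 'n':3, 'o':4
C (first-col start): C('$')=0, C('m')=1, C('n')=3, C('o')=6
L[0]='n': occ=0, LF[0]=C('n')+0=3+0=3
L[1]='n': occ=1, LF[1]=C('n')+1=3+1=4
L[2]='n': occ=2, LF[2]=C('n')+2=3+2=5
L[3]='o': occ=0, LF[3]=C('o')+0=6+0=6
L[4]='o': occ=1, LF[4]=C('o')+1=6+1=7
L[5]='m': occ=0, LF[5]=C('m')+0=1+0=1
L[6]='m': occ=1, LF[6]=C('m')+1=1+1=2
L[7]='o': occ=2, LF[7]=C('o')+2=6+2=8
L[8]='o': occ=3, LF[8]=C('o')+3=6+3=9
L[9]='$': occ=0, LF[9]=C('$')+0=0+0=0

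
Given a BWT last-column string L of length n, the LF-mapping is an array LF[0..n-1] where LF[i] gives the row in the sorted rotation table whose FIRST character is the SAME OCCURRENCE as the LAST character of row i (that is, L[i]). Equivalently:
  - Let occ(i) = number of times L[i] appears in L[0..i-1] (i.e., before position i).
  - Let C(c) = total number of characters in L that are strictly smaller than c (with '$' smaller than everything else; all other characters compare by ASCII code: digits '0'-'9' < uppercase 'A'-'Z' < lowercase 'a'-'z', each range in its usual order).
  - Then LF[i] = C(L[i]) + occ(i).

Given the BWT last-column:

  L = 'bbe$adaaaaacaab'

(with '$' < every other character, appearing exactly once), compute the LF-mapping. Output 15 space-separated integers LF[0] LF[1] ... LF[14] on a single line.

Char counts: '$':1, 'a':8, 'b':3, 'c':1, 'd':1, 'e':1
C (first-col start): C('$')=0, C('a')=1, C('b')=9, C('c')=12, C('d')=13, C('e')=14
L[0]='b': occ=0, LF[0]=C('b')+0=9+0=9
L[1]='b': occ=1, LF[1]=C('b')+1=9+1=10
L[2]='e': occ=0, LF[2]=C('e')+0=14+0=14
L[3]='$': occ=0, LF[3]=C('$')+0=0+0=0
L[4]='a': occ=0, LF[4]=C('a')+0=1+0=1
L[5]='d': occ=0, LF[5]=C('d')+0=13+0=13
L[6]='a': occ=1, LF[6]=C('a')+1=1+1=2
L[7]='a': occ=2, LF[7]=C('a')+2=1+2=3
L[8]='a': occ=3, LF[8]=C('a')+3=1+3=4
L[9]='a': occ=4, LF[9]=C('a')+4=1+4=5
L[10]='a': occ=5, LF[10]=C('a')+5=1+5=6
L[11]='c': occ=0, LF[11]=C('c')+0=12+0=12
L[12]='a': occ=6, LF[12]=C('a')+6=1+6=7
L[13]='a': occ=7, LF[13]=C('a')+7=1+7=8
L[14]='b': occ=2, LF[14]=C('b')+2=9+2=11

Answer: 9 10 14 0 1 13 2 3 4 5 6 12 7 8 11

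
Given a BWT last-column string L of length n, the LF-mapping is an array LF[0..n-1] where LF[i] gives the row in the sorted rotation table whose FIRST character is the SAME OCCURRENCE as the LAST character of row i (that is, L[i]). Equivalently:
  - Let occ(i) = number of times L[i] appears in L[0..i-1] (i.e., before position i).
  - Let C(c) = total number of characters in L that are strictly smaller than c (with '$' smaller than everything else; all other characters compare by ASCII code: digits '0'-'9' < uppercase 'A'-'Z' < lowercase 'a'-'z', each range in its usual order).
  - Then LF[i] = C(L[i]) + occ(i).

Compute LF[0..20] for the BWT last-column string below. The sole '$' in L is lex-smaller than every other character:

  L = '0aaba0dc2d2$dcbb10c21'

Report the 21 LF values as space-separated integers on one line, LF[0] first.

Char counts: '$':1, '0':3, '1':2, '2':3, 'a':3, 'b':3, 'c':3, 'd':3
C (first-col start): C('$')=0, C('0')=1, C('1')=4, C('2')=6, C('a')=9, C('b')=12, C('c')=15, C('d')=18
L[0]='0': occ=0, LF[0]=C('0')+0=1+0=1
L[1]='a': occ=0, LF[1]=C('a')+0=9+0=9
L[2]='a': occ=1, LF[2]=C('a')+1=9+1=10
L[3]='b': occ=0, LF[3]=C('b')+0=12+0=12
L[4]='a': occ=2, LF[4]=C('a')+2=9+2=11
L[5]='0': occ=1, LF[5]=C('0')+1=1+1=2
L[6]='d': occ=0, LF[6]=C('d')+0=18+0=18
L[7]='c': occ=0, LF[7]=C('c')+0=15+0=15
L[8]='2': occ=0, LF[8]=C('2')+0=6+0=6
L[9]='d': occ=1, LF[9]=C('d')+1=18+1=19
L[10]='2': occ=1, LF[10]=C('2')+1=6+1=7
L[11]='$': occ=0, LF[11]=C('$')+0=0+0=0
L[12]='d': occ=2, LF[12]=C('d')+2=18+2=20
L[13]='c': occ=1, LF[13]=C('c')+1=15+1=16
L[14]='b': occ=1, LF[14]=C('b')+1=12+1=13
L[15]='b': occ=2, LF[15]=C('b')+2=12+2=14
L[16]='1': occ=0, LF[16]=C('1')+0=4+0=4
L[17]='0': occ=2, LF[17]=C('0')+2=1+2=3
L[18]='c': occ=2, LF[18]=C('c')+2=15+2=17
L[19]='2': occ=2, LF[19]=C('2')+2=6+2=8
L[20]='1': occ=1, LF[20]=C('1')+1=4+1=5

Answer: 1 9 10 12 11 2 18 15 6 19 7 0 20 16 13 14 4 3 17 8 5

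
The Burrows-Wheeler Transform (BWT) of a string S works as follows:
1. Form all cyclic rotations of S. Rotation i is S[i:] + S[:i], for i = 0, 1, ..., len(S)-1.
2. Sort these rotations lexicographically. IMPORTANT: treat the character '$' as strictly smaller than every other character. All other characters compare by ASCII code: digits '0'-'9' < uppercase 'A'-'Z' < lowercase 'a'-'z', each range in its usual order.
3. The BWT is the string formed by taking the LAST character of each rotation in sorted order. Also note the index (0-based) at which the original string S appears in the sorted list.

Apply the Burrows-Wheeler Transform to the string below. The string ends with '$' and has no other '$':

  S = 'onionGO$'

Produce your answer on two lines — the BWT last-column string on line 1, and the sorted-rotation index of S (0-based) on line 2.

Answer: OnGnooi$
7

Derivation:
All 8 rotations (rotation i = S[i:]+S[:i]):
  rot[0] = onionGO$
  rot[1] = nionGO$o
  rot[2] = ionGO$on
  rot[3] = onGO$oni
  rot[4] = nGO$onio
  rot[5] = GO$onion
  rot[6] = O$onionG
  rot[7] = $onionGO
Sorted (with $ < everything):
  sorted[0] = $onionGO  (last char: 'O')
  sorted[1] = GO$onion  (last char: 'n')
  sorted[2] = O$onionG  (last char: 'G')
  sorted[3] = ionGO$on  (last char: 'n')
  sorted[4] = nGO$onio  (last char: 'o')
  sorted[5] = nionGO$o  (last char: 'o')
  sorted[6] = onGO$oni  (last char: 'i')
  sorted[7] = onionGO$  (last char: '$')
Last column: OnGnooi$
Original string S is at sorted index 7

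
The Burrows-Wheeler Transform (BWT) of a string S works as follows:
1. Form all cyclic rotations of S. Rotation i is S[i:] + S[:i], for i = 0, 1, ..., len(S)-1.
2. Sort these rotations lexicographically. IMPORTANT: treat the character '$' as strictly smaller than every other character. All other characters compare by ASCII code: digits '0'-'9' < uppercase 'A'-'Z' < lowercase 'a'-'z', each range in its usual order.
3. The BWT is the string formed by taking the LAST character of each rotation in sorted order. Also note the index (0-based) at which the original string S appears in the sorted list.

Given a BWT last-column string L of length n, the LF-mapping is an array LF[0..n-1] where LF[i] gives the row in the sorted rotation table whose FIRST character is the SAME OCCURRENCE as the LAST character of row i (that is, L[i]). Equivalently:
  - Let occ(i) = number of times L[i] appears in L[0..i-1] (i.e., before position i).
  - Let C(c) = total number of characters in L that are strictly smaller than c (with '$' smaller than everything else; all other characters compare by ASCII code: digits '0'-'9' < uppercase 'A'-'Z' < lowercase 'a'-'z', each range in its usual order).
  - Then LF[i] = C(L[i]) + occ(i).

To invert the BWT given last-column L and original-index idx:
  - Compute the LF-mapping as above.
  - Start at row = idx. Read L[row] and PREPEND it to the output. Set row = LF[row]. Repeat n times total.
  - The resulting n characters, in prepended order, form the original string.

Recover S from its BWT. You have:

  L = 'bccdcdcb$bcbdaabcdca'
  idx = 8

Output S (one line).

LF mapping: 4 9 10 16 11 17 12 5 0 6 13 7 18 1 2 8 14 19 15 3
Walk LF starting at row 8, prepending L[row]:
  step 1: row=8, L[8]='$', prepend. Next row=LF[8]=0
  step 2: row=0, L[0]='b', prepend. Next row=LF[0]=4
  step 3: row=4, L[4]='c', prepend. Next row=LF[4]=11
  step 4: row=11, L[11]='b', prepend. Next row=LF[11]=7
  step 5: row=7, L[7]='b', prepend. Next row=LF[7]=5
  step 6: row=5, L[5]='d', prepend. Next row=LF[5]=17
  step 7: row=17, L[17]='d', prepend. Next row=LF[17]=19
  step 8: row=19, L[19]='a', prepend. Next row=LF[19]=3
  step 9: row=3, L[3]='d', prepend. Next row=LF[3]=16
  step 10: row=16, L[16]='c', prepend. Next row=LF[16]=14
  step 11: row=14, L[14]='a', prepend. Next row=LF[14]=2
  step 12: row=2, L[2]='c', prepend. Next row=LF[2]=10
  step 13: row=10, L[10]='c', prepend. Next row=LF[10]=13
  step 14: row=13, L[13]='a', prepend. Next row=LF[13]=1
  step 15: row=1, L[1]='c', prepend. Next row=LF[1]=9
  step 16: row=9, L[9]='b', prepend. Next row=LF[9]=6
  step 17: row=6, L[6]='c', prepend. Next row=LF[6]=12
  step 18: row=12, L[12]='d', prepend. Next row=LF[12]=18
  step 19: row=18, L[18]='c', prepend. Next row=LF[18]=15
  step 20: row=15, L[15]='b', prepend. Next row=LF[15]=8
Reversed output: bcdcbcaccacdaddbbcb$

Answer: bcdcbcaccacdaddbbcb$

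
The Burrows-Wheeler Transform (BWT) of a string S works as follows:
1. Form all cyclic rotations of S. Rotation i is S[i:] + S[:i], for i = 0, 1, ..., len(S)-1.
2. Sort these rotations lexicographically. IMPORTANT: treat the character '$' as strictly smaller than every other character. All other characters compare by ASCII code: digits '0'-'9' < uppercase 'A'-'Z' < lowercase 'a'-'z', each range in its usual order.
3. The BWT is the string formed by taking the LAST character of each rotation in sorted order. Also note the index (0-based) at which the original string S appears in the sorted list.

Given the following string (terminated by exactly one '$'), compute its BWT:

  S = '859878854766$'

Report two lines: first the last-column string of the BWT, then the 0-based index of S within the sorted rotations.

All 13 rotations (rotation i = S[i:]+S[:i]):
  rot[0] = 859878854766$
  rot[1] = 59878854766$8
  rot[2] = 9878854766$85
  rot[3] = 878854766$859
  rot[4] = 78854766$8598
  rot[5] = 8854766$85987
  rot[6] = 854766$859878
  rot[7] = 54766$8598788
  rot[8] = 4766$85987885
  rot[9] = 766$859878854
  rot[10] = 66$8598788547
  rot[11] = 6$85987885476
  rot[12] = $859878854766
Sorted (with $ < everything):
  sorted[0] = $859878854766  (last char: '6')
  sorted[1] = 4766$85987885  (last char: '5')
  sorted[2] = 54766$8598788  (last char: '8')
  sorted[3] = 59878854766$8  (last char: '8')
  sorted[4] = 6$85987885476  (last char: '6')
  sorted[5] = 66$8598788547  (last char: '7')
  sorted[6] = 766$859878854  (last char: '4')
  sorted[7] = 78854766$8598  (last char: '8')
  sorted[8] = 854766$859878  (last char: '8')
  sorted[9] = 859878854766$  (last char: '$')
  sorted[10] = 878854766$859  (last char: '9')
  sorted[11] = 8854766$85987  (last char: '7')
  sorted[12] = 9878854766$85  (last char: '5')
Last column: 658867488$975
Original string S is at sorted index 9

Answer: 658867488$975
9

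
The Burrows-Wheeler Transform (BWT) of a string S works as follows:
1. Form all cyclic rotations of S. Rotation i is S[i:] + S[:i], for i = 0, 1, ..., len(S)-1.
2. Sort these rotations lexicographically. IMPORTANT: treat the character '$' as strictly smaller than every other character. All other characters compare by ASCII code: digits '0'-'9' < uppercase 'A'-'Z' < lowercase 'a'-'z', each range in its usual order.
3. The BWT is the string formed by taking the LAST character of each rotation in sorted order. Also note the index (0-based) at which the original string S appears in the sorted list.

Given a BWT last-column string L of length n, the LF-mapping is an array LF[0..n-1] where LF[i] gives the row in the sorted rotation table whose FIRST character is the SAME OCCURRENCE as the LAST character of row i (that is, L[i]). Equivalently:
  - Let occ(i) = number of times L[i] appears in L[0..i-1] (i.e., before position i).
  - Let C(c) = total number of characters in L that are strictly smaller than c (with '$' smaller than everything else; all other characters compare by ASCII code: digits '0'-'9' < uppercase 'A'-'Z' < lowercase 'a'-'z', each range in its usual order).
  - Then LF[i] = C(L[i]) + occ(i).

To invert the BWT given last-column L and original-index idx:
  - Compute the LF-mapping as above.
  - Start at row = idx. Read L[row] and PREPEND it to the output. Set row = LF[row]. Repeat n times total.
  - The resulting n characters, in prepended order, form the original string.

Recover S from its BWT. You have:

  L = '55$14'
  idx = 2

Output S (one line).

LF mapping: 3 4 0 1 2
Walk LF starting at row 2, prepending L[row]:
  step 1: row=2, L[2]='$', prepend. Next row=LF[2]=0
  step 2: row=0, L[0]='5', prepend. Next row=LF[0]=3
  step 3: row=3, L[3]='1', prepend. Next row=LF[3]=1
  step 4: row=1, L[1]='5', prepend. Next row=LF[1]=4
  step 5: row=4, L[4]='4', prepend. Next row=LF[4]=2
Reversed output: 4515$

Answer: 4515$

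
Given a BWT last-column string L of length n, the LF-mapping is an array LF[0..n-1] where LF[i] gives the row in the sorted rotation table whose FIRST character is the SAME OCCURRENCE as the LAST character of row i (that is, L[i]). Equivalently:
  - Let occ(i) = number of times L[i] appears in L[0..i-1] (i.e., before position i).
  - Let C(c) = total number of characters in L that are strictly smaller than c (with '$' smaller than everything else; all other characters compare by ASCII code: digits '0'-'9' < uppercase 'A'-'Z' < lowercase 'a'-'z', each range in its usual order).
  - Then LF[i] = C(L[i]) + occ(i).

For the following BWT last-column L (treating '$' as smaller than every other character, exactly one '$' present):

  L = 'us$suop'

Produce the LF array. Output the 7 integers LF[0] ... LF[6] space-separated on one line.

Char counts: '$':1, 'o':1, 'p':1, 's':2, 'u':2
C (first-col start): C('$')=0, C('o')=1, C('p')=2, C('s')=3, C('u')=5
L[0]='u': occ=0, LF[0]=C('u')+0=5+0=5
L[1]='s': occ=0, LF[1]=C('s')+0=3+0=3
L[2]='$': occ=0, LF[2]=C('$')+0=0+0=0
L[3]='s': occ=1, LF[3]=C('s')+1=3+1=4
L[4]='u': occ=1, LF[4]=C('u')+1=5+1=6
L[5]='o': occ=0, LF[5]=C('o')+0=1+0=1
L[6]='p': occ=0, LF[6]=C('p')+0=2+0=2

Answer: 5 3 0 4 6 1 2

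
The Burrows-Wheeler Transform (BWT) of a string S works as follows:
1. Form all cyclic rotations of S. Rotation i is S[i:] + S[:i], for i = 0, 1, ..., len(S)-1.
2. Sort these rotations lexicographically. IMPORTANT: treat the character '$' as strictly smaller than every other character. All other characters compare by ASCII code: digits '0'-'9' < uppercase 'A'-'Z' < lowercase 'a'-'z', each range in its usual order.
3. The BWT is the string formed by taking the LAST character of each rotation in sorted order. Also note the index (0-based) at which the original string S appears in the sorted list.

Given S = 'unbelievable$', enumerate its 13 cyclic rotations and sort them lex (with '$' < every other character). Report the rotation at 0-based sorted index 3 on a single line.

Answer: ble$unbelieva

Derivation:
All 13 rotations (rotation i = S[i:]+S[:i]):
  rot[0] = unbelievable$
  rot[1] = nbelievable$u
  rot[2] = believable$un
  rot[3] = elievable$unb
  rot[4] = lievable$unbe
  rot[5] = ievable$unbel
  rot[6] = evable$unbeli
  rot[7] = vable$unbelie
  rot[8] = able$unbeliev
  rot[9] = ble$unbelieva
  rot[10] = le$unbelievab
  rot[11] = e$unbelievabl
  rot[12] = $unbelievable
Sorted (with $ < everything):
  sorted[0] = $unbelievable
  sorted[1] = able$unbeliev
  sorted[2] = believable$un
  sorted[3] = ble$unbelieva
  sorted[4] = e$unbelievabl
  sorted[5] = elievable$unb
  sorted[6] = evable$unbeli
  sorted[7] = ievable$unbel
  sorted[8] = le$unbelievab
  sorted[9] = lievable$unbe
  sorted[10] = nbelievable$u
  sorted[11] = unbelievable$
  sorted[12] = vable$unbelie
sorted[3] = ble$unbelieva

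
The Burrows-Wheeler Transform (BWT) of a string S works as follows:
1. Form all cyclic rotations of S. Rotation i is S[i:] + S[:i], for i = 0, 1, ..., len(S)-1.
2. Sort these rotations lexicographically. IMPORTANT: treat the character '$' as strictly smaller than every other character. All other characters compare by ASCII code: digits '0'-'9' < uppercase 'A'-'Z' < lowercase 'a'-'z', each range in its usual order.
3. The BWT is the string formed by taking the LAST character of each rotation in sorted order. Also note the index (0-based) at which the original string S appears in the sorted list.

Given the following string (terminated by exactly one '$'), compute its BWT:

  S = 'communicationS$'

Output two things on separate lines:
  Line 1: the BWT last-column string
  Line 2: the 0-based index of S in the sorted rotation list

Answer: Snci$ntomouciam
4

Derivation:
All 15 rotations (rotation i = S[i:]+S[:i]):
  rot[0] = communicationS$
  rot[1] = ommunicationS$c
  rot[2] = mmunicationS$co
  rot[3] = municationS$com
  rot[4] = unicationS$comm
  rot[5] = nicationS$commu
  rot[6] = icationS$commun
  rot[7] = cationS$communi
  rot[8] = ationS$communic
  rot[9] = tionS$communica
  rot[10] = ionS$communicat
  rot[11] = onS$communicati
  rot[12] = nS$communicatio
  rot[13] = S$communication
  rot[14] = $communicationS
Sorted (with $ < everything):
  sorted[0] = $communicationS  (last char: 'S')
  sorted[1] = S$communication  (last char: 'n')
  sorted[2] = ationS$communic  (last char: 'c')
  sorted[3] = cationS$communi  (last char: 'i')
  sorted[4] = communicationS$  (last char: '$')
  sorted[5] = icationS$commun  (last char: 'n')
  sorted[6] = ionS$communicat  (last char: 't')
  sorted[7] = mmunicationS$co  (last char: 'o')
  sorted[8] = municationS$com  (last char: 'm')
  sorted[9] = nS$communicatio  (last char: 'o')
  sorted[10] = nicationS$commu  (last char: 'u')
  sorted[11] = ommunicationS$c  (last char: 'c')
  sorted[12] = onS$communicati  (last char: 'i')
  sorted[13] = tionS$communica  (last char: 'a')
  sorted[14] = unicationS$comm  (last char: 'm')
Last column: Snci$ntomouciam
Original string S is at sorted index 4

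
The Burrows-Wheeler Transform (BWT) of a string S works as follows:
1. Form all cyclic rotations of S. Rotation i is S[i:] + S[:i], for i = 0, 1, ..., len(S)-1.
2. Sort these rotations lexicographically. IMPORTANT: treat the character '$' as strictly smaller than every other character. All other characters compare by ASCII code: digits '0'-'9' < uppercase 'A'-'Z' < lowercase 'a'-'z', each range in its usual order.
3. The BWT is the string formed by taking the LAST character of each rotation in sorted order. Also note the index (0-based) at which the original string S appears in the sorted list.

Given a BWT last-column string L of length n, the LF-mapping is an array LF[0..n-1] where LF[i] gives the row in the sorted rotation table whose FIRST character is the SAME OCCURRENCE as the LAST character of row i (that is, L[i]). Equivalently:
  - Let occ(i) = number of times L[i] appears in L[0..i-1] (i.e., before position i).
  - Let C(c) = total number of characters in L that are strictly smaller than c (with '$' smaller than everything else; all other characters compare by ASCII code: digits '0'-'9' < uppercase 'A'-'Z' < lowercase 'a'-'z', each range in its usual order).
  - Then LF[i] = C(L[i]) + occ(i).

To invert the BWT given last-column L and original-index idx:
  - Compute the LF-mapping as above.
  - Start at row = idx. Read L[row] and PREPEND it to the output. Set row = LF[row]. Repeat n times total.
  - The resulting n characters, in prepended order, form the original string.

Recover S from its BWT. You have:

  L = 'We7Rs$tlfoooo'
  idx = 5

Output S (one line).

LF mapping: 3 4 1 2 11 0 12 6 5 7 8 9 10
Walk LF starting at row 5, prepending L[row]:
  step 1: row=5, L[5]='$', prepend. Next row=LF[5]=0
  step 2: row=0, L[0]='W', prepend. Next row=LF[0]=3
  step 3: row=3, L[3]='R', prepend. Next row=LF[3]=2
  step 4: row=2, L[2]='7', prepend. Next row=LF[2]=1
  step 5: row=1, L[1]='e', prepend. Next row=LF[1]=4
  step 6: row=4, L[4]='s', prepend. Next row=LF[4]=11
  step 7: row=11, L[11]='o', prepend. Next row=LF[11]=9
  step 8: row=9, L[9]='o', prepend. Next row=LF[9]=7
  step 9: row=7, L[7]='l', prepend. Next row=LF[7]=6
  step 10: row=6, L[6]='t', prepend. Next row=LF[6]=12
  step 11: row=12, L[12]='o', prepend. Next row=LF[12]=10
  step 12: row=10, L[10]='o', prepend. Next row=LF[10]=8
  step 13: row=8, L[8]='f', prepend. Next row=LF[8]=5
Reversed output: footloose7RW$

Answer: footloose7RW$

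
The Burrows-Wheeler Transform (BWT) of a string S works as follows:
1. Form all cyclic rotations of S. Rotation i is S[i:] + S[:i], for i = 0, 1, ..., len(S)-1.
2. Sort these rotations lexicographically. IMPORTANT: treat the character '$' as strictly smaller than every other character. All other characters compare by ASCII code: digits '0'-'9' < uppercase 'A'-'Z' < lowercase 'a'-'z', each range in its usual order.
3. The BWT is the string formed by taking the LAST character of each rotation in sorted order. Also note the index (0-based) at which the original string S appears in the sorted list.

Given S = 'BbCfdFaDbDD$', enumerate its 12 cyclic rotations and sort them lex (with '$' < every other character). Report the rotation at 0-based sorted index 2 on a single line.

All 12 rotations (rotation i = S[i:]+S[:i]):
  rot[0] = BbCfdFaDbDD$
  rot[1] = bCfdFaDbDD$B
  rot[2] = CfdFaDbDD$Bb
  rot[3] = fdFaDbDD$BbC
  rot[4] = dFaDbDD$BbCf
  rot[5] = FaDbDD$BbCfd
  rot[6] = aDbDD$BbCfdF
  rot[7] = DbDD$BbCfdFa
  rot[8] = bDD$BbCfdFaD
  rot[9] = DD$BbCfdFaDb
  rot[10] = D$BbCfdFaDbD
  rot[11] = $BbCfdFaDbDD
Sorted (with $ < everything):
  sorted[0] = $BbCfdFaDbDD
  sorted[1] = BbCfdFaDbDD$
  sorted[2] = CfdFaDbDD$Bb
  sorted[3] = D$BbCfdFaDbD
  sorted[4] = DD$BbCfdFaDb
  sorted[5] = DbDD$BbCfdFa
  sorted[6] = FaDbDD$BbCfd
  sorted[7] = aDbDD$BbCfdF
  sorted[8] = bCfdFaDbDD$B
  sorted[9] = bDD$BbCfdFaD
  sorted[10] = dFaDbDD$BbCf
  sorted[11] = fdFaDbDD$BbC
sorted[2] = CfdFaDbDD$Bb

Answer: CfdFaDbDD$Bb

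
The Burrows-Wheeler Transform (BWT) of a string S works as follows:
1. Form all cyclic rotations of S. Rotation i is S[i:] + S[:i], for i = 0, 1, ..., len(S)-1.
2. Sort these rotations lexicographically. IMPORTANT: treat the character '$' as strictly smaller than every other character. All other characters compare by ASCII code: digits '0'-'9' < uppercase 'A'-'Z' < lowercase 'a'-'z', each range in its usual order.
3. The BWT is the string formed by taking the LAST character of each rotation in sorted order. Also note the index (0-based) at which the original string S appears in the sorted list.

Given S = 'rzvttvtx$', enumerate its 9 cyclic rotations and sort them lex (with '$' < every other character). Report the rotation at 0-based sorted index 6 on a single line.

Answer: vtx$rzvtt

Derivation:
All 9 rotations (rotation i = S[i:]+S[:i]):
  rot[0] = rzvttvtx$
  rot[1] = zvttvtx$r
  rot[2] = vttvtx$rz
  rot[3] = ttvtx$rzv
  rot[4] = tvtx$rzvt
  rot[5] = vtx$rzvtt
  rot[6] = tx$rzvttv
  rot[7] = x$rzvttvt
  rot[8] = $rzvttvtx
Sorted (with $ < everything):
  sorted[0] = $rzvttvtx
  sorted[1] = rzvttvtx$
  sorted[2] = ttvtx$rzv
  sorted[3] = tvtx$rzvt
  sorted[4] = tx$rzvttv
  sorted[5] = vttvtx$rz
  sorted[6] = vtx$rzvtt
  sorted[7] = x$rzvttvt
  sorted[8] = zvttvtx$r
sorted[6] = vtx$rzvtt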